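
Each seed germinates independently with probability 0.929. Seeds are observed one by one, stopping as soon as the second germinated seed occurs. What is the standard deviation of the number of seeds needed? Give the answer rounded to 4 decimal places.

0.4056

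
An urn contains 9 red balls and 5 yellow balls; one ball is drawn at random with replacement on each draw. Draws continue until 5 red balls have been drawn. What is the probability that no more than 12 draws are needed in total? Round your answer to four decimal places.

0.9711

Finishing within 12 draws ⇔ at least 5 successes in the first 12. With X ~ Binomial(12, 0.642857), P(Y ≤ 12) = 1 − P(X ≤ 4).
  k=0: C(12,0)·0.642857^0·0.357143^12 = 0.000004
  k=1: C(12,1)·0.642857^1·0.357143^11 = 0.000093
  k=2: C(12,2)·0.642857^2·0.357143^10 = 0.000921
  k=3: C(12,3)·0.642857^3·0.357143^9 = 0.005525
  k=4: C(12,4)·0.642857^4·0.357143^8 = 0.022377
1 − 0.028920 = 0.971080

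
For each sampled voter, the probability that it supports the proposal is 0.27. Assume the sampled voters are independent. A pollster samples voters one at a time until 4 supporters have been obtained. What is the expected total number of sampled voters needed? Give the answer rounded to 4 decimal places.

14.8148

Y = total sampled voters until the fourth success; negative binomial with r=4, p=0.27.
E[Y] = r / p = 4 / 0.27 = 14.814815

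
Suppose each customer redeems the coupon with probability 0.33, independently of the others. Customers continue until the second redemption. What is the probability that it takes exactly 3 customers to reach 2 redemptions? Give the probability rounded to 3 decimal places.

0.146

Y = trial on which the second success occurs; negative binomial, r=2, p=0.33.
P(Y=3) = C(2,1) · p^2 · (1−p)^1
= 2 · 0.1089 · 0.67 = 0.14593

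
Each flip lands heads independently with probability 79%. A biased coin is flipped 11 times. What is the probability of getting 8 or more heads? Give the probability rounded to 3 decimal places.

0.816

X ~ Binomial(11, 0.79); P(X ≥ 8) = Σ C(11,k) p^k (1−p)^(11−k) over k:
  k=8: C(11,8)·0.79^8·0.21^3 = 0.23182
  k=9: C(11,9)·0.79^9·0.21^2 = 0.29070
  k=10: C(11,10)·0.79^10·0.21^1 = 0.21872
  k=11: C(11,11)·0.79^11·0.21^0 = 0.07480
Total = 0.81604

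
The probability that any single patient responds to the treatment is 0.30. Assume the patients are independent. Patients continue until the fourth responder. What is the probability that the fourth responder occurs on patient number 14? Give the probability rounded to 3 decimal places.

0.065

Y = trial on which the fourth success occurs; negative binomial, r=4, p=0.30.
P(Y=14) = C(13,3) · p^4 · (1−p)^10
= 286 · 0.0081 · 0.028248 = 0.06544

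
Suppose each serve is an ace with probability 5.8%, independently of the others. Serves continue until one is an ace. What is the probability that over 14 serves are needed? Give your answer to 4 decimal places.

Y = number of serves to the first success; geometric, p = 0.058.
P(Y > 14) = P(first 14 all fail) = (1−p)^14 = 0.433224

0.4332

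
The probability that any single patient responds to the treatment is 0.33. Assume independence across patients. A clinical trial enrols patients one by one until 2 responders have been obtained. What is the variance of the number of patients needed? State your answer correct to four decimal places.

12.3049

Y = total patients until the second success; negative binomial with r=2, p=0.33.
Var(Y) = r(1−p)/p² = 2·0.67 / 0.33² = 12.304867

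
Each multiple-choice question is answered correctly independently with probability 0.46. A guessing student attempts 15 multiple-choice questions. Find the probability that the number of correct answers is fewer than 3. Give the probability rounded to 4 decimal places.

0.0087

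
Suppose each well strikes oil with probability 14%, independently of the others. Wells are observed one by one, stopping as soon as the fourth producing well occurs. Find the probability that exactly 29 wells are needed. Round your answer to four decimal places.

Y = trial on which the fourth success occurs; negative binomial, r=4, p=0.14.
P(Y=29) = C(28,3) · p^4 · (1−p)^25
= 3276 · 0.00038416 · 0.023039 = 0.028995

0.0290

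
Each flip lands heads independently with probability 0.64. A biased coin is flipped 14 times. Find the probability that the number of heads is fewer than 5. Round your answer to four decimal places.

0.0076

X ~ Binomial(14, 0.64); P(X ≤ 4) = Σ C(14,k) p^k (1−p)^(14−k) over k:
  k=0: C(14,0)·0.64^0·0.36^14 = 0.000001
  k=1: C(14,1)·0.64^1·0.36^13 = 0.000015
  k=2: C(14,2)·0.64^2·0.36^12 = 0.000177
  k=3: C(14,3)·0.64^3·0.36^11 = 0.001256
  k=4: C(14,4)·0.64^4·0.36^10 = 0.006140
Total = 0.007589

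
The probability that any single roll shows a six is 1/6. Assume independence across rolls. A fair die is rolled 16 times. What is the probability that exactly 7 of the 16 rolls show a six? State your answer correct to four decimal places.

X ~ Binomial(n=16, p=0.166667).
P(X=7) = C(16,7) · p^7 · (1−p)^9
= 11440 · 3.5722e-06 · 0.19381 = 0.007920

0.0079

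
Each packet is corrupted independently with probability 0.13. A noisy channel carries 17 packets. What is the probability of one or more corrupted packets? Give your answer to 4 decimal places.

P(at least one) = 1 − P(none) = 1 − (1 − 0.13)^17
= 1 − 0.093719 = 0.906281

0.9063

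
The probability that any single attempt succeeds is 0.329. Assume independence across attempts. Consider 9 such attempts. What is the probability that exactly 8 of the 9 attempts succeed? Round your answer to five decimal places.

X ~ Binomial(n=9, p=0.329).
P(X=8) = C(9,8) · p^8 · (1−p)^1
= 9 · 0.00013727 · 0.671 = 0.0008290

0.00083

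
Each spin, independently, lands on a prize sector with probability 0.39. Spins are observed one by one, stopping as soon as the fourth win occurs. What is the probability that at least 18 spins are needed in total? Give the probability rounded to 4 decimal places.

0.0550

Needing more than 17 spins ⇔ fewer than 4 successes in the first 17. With X ~ Binomial(17, 0.39), P(Y > 17) = P(X ≤ 3).
  k=0: C(17,0)·0.39^0·0.61^17 = 0.000224
  k=1: C(17,1)·0.39^1·0.61^16 = 0.002437
  k=2: C(17,2)·0.39^2·0.61^15 = 0.012463
  k=3: C(17,3)·0.39^3·0.61^14 = 0.039840
P(X ≤ 3) = 0.054964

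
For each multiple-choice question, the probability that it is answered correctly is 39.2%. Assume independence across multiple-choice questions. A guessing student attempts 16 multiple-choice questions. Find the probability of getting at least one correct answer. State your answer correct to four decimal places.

0.9997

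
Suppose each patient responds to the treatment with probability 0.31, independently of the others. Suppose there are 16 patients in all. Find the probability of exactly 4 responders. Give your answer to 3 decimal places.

0.196

X ~ Binomial(n=16, p=0.31).
P(X=4) = C(16,4) · p^4 · (1−p)^12
= 1820 · 0.0092352 · 0.011646 = 0.19575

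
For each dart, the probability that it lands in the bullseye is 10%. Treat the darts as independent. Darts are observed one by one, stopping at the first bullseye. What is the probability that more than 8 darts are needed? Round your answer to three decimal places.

0.430

Y = number of darts to the first success; geometric, p = 0.10.
P(Y > 8) = P(first 8 all fail) = (1−p)^8 = 0.43047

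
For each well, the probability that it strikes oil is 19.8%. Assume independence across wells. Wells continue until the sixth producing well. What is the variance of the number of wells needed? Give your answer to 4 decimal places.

122.7426

Y = total wells until the sixth success; negative binomial with r=6, p=0.198.
Var(Y) = r(1−p)/p² = 6·0.802 / 0.198² = 122.742577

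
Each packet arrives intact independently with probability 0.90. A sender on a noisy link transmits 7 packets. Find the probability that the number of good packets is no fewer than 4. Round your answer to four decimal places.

0.9973

X ~ Binomial(7, 0.90); P(X ≥ 4) = Σ C(7,k) p^k (1−p)^(7−k) over k:
  k=4: C(7,4)·0.90^4·0.10^3 = 0.022964
  k=5: C(7,5)·0.90^5·0.10^2 = 0.124003
  k=6: C(7,6)·0.90^6·0.10^1 = 0.372009
  k=7: C(7,7)·0.90^7·0.10^0 = 0.478297
Total = 0.997272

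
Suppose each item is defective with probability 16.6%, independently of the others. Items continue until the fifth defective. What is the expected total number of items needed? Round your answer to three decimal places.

Y = total items until the fifth success; negative binomial with r=5, p=0.166.
E[Y] = r / p = 5 / 0.166 = 30.12048

30.120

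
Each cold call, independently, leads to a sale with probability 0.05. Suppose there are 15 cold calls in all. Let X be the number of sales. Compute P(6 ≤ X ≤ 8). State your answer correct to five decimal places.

0.00005

X ~ Binomial(15, 0.05); P(6 ≤ X ≤ 8) = Σ C(15,k) p^k (1−p)^(15−k) over k:
  k=6: C(15,6)·0.05^6·0.95^9 = 0.0000493
  k=7: C(15,7)·0.05^7·0.95^8 = 0.0000033
  k=8: C(15,8)·0.05^8·0.95^7 = 0.0000002
Total = 0.0000528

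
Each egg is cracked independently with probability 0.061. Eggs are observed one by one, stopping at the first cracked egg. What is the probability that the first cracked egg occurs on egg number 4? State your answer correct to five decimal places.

0.05050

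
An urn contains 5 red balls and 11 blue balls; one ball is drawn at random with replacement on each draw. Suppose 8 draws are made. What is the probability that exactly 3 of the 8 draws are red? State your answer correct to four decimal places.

X ~ Binomial(n=8, p=0.3125).
P(X=3) = C(8,3) · p^3 · (1−p)^5
= 56 · 0.030518 · 0.15359 = 0.262483

0.2625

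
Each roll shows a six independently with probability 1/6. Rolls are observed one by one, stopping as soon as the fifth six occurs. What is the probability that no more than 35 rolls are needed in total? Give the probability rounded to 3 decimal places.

Finishing within 35 rolls ⇔ at least 5 successes in the first 35. With X ~ Binomial(35, 0.166667), P(Y ≤ 35) = 1 − P(X ≤ 4).
  k=0: C(35,0)·0.166667^0·0.833333^35 = 0.00169
  k=1: C(35,1)·0.166667^1·0.833333^34 = 0.01185
  k=2: C(35,2)·0.166667^2·0.833333^33 = 0.04029
  k=3: C(35,3)·0.166667^3·0.833333^32 = 0.08865
  k=4: C(35,4)·0.166667^4·0.833333^31 = 0.14183
1 − 0.28432 = 0.71568

0.716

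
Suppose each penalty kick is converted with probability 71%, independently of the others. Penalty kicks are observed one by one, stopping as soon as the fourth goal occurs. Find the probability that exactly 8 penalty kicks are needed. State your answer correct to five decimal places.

0.06291

Y = trial on which the fourth success occurs; negative binomial, r=4, p=0.71.
P(Y=8) = C(7,3) · p^4 · (1−p)^4
= 35 · 0.25412 · 0.0070728 = 0.0629062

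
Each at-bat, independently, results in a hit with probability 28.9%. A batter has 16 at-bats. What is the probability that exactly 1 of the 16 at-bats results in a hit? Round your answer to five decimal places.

0.02774

X ~ Binomial(n=16, p=0.289).
P(X=1) = C(16,1) · p^1 · (1−p)^15
= 16 · 0.289 · 0.0059985 = 0.0277372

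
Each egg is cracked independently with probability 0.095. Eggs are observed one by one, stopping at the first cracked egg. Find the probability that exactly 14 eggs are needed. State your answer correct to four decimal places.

0.0260

Geometric (trials to first success), p = 0.095.
P(Y = 14) = (1−p)^13 · p = 0.27317 · 0.095 = 0.025951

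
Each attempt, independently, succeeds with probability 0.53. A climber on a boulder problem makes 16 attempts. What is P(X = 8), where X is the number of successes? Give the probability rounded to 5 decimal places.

X ~ Binomial(n=16, p=0.53).
P(X=8) = C(16,8) · p^8 · (1−p)^8
= 12870 · 0.006226 · 0.0023811 = 0.1907956

0.19080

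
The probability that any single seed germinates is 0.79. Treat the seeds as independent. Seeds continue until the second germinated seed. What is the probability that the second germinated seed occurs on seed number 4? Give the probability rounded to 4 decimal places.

0.0826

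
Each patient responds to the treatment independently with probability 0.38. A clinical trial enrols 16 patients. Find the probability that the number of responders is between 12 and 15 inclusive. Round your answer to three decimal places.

0.003

X ~ Binomial(16, 0.38); P(12 ≤ X ≤ 15) = Σ C(16,k) p^k (1−p)^(16−k) over k:
  k=12: C(16,12)·0.38^12·0.62^4 = 0.00244
  k=13: C(16,13)·0.38^13·0.62^3 = 0.00046
  k=14: C(16,14)·0.38^14·0.62^2 = 0.00006
  k=15: C(16,15)·0.38^15·0.62^1 = 0.00000
Total = 0.00296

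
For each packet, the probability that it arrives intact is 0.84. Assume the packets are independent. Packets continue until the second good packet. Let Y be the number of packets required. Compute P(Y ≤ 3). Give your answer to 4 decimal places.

Finishing within 3 packets ⇔ at least 2 successes in the first 3. With X ~ Binomial(3, 0.84), P(Y ≤ 3) = 1 − P(X ≤ 1).
  k=0: C(3,0)·0.84^0·0.16^3 = 0.004096
  k=1: C(3,1)·0.84^1·0.16^2 = 0.064512
1 − 0.068608 = 0.931392

0.9314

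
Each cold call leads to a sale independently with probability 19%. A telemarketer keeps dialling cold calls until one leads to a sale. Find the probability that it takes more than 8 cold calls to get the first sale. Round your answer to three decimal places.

0.185

Y = number of cold calls to the first success; geometric, p = 0.19.
P(Y > 8) = P(first 8 all fail) = (1−p)^8 = 0.18530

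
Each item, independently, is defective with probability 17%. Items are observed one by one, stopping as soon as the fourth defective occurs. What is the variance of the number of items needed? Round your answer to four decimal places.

Y = total items until the fourth success; negative binomial with r=4, p=0.17.
Var(Y) = r(1−p)/p² = 4·0.83 / 0.17² = 114.878893

114.8789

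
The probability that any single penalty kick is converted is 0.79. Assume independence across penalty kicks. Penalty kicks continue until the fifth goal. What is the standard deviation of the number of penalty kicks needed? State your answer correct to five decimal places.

1.29708

Y = total penalty kicks until the fifth success; negative binomial with r=5, p=0.79.
SD(Y) = √[r(1−p)/p²] = √(1.6824227) = 1.2970824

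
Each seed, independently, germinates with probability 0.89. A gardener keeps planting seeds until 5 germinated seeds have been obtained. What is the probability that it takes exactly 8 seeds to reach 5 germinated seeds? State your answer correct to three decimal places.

0.026

Y = trial on which the fifth success occurs; negative binomial, r=5, p=0.89.
P(Y=8) = C(7,4) · p^5 · (1−p)^3
= 35 · 0.55841 · 0.001331 = 0.02601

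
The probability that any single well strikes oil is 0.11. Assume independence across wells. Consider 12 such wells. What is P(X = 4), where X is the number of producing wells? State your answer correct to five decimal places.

0.02853

X ~ Binomial(n=12, p=0.11).
P(X=4) = C(12,4) · p^4 · (1−p)^8
= 495 · 0.00014641 · 0.39366 = 0.0285296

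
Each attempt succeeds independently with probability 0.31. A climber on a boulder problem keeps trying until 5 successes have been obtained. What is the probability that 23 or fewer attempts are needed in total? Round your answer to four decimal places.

Finishing within 23 attempts ⇔ at least 5 successes in the first 23. With X ~ Binomial(23, 0.31), P(Y ≤ 23) = 1 − P(X ≤ 4).
  k=0: C(23,0)·0.31^0·0.69^23 = 0.000197
  k=1: C(23,1)·0.31^1·0.69^22 = 0.002031
  k=2: C(23,2)·0.31^2·0.69^21 = 0.010039
  k=3: C(23,3)·0.31^3·0.69^20 = 0.031571
  k=4: C(23,4)·0.31^4·0.69^19 = 0.070920
1 − 0.114757 = 0.885243

0.8852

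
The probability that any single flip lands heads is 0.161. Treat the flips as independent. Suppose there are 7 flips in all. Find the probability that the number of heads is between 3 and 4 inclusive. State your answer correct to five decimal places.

0.08626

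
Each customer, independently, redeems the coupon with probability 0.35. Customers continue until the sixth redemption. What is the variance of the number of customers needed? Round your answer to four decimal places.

31.8367

Y = total customers until the sixth success; negative binomial with r=6, p=0.35.
Var(Y) = r(1−p)/p² = 6·0.65 / 0.35² = 31.836735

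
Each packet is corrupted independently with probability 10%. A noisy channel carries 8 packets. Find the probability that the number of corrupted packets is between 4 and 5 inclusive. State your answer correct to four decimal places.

X ~ Binomial(8, 0.10); P(4 ≤ X ≤ 5) = Σ C(8,k) p^k (1−p)^(8−k) over k:
  k=4: C(8,4)·0.10^4·0.90^4 = 0.004593
  k=5: C(8,5)·0.10^5·0.90^3 = 0.000408
Total = 0.005001

0.0050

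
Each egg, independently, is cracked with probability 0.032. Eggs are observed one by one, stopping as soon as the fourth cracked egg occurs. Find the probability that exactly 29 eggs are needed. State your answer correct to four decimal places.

Y = trial on which the fourth success occurs; negative binomial, r=4, p=0.032.
P(Y=29) = C(28,3) · p^4 · (1−p)^25
= 3276 · 1.0486e-06 · 0.44349 = 0.001523

0.0015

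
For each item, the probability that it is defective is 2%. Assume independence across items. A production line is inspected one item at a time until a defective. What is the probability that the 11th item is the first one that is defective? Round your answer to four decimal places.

Geometric (trials to first success), p = 0.02.
P(Y = 11) = (1−p)^10 · p = 0.81707 · 0.02 = 0.016341

0.0163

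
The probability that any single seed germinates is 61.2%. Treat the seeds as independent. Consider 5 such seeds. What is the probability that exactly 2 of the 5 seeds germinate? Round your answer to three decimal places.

X ~ Binomial(n=5, p=0.612).
P(X=2) = C(5,2) · p^2 · (1−p)^3
= 10 · 0.37454 · 0.058411 = 0.21878

0.219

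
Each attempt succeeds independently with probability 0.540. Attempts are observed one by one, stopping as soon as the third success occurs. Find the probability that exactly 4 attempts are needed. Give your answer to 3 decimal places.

Y = trial on which the third success occurs; negative binomial, r=3, p=0.54.
P(Y=4) = C(3,2) · p^3 · (1−p)^1
= 3 · 0.15746 · 0.46 = 0.21730

0.217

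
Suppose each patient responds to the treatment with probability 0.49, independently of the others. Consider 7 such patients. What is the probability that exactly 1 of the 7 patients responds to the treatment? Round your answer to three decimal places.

0.060

X ~ Binomial(n=7, p=0.49).
P(X=1) = C(7,1) · p^1 · (1−p)^6
= 7 · 0.49 · 0.017596 = 0.06036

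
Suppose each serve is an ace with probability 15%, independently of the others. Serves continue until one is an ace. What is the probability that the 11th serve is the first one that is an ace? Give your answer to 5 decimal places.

Geometric (trials to first success), p = 0.15.
P(Y = 11) = (1−p)^10 · p = 0.19687 · 0.15 = 0.0295312

0.02953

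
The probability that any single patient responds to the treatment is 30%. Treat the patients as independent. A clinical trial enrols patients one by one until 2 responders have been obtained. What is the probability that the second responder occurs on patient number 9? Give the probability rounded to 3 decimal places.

0.059

Y = trial on which the second success occurs; negative binomial, r=2, p=0.30.
P(Y=9) = C(8,1) · p^2 · (1−p)^7
= 8 · 0.09 · 0.082354 = 0.05930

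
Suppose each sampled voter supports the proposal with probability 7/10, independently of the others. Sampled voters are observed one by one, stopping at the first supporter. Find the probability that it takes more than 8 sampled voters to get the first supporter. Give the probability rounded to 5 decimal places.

0.00007

Y = number of sampled voters to the first success; geometric, p = 0.70.
P(Y > 8) = P(first 8 all fail) = (1−p)^8 = 0.0000656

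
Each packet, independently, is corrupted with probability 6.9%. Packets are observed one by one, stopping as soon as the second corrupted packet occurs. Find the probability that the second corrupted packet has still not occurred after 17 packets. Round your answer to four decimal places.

0.6703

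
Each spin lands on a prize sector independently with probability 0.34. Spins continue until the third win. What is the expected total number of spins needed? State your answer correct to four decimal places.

Y = total spins until the third success; negative binomial with r=3, p=0.34.
E[Y] = r / p = 3 / 0.34 = 8.823529

8.8235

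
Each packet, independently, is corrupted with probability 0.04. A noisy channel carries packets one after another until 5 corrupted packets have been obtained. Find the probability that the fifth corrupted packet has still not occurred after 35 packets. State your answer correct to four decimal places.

Needing more than 35 packets ⇔ fewer than 5 successes in the first 35. With X ~ Binomial(35, 0.04), P(Y > 35) = P(X ≤ 4).
  k=0: C(35,0)·0.04^0·0.96^35 = 0.239603
  k=1: C(35,1)·0.04^1·0.96^34 = 0.349422
  k=2: C(35,2)·0.04^2·0.96^33 = 0.247507
  k=3: C(35,3)·0.04^3·0.96^32 = 0.113441
  k=4: C(35,4)·0.04^4·0.96^31 = 0.037814
P(X ≤ 4) = 0.987787

0.9878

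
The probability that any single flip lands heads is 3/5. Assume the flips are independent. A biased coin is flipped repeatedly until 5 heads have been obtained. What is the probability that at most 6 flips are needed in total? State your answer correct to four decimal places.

Finishing within 6 flips ⇔ at least 5 successes in the first 6. With X ~ Binomial(6, 0.60), P(Y ≤ 6) = 1 − P(X ≤ 4).
  k=0: C(6,0)·0.60^0·0.40^6 = 0.004096
  k=1: C(6,1)·0.60^1·0.40^5 = 0.036864
  k=2: C(6,2)·0.60^2·0.40^4 = 0.138240
  k=3: C(6,3)·0.60^3·0.40^3 = 0.276480
  k=4: C(6,4)·0.60^4·0.40^2 = 0.311040
1 − 0.766720 = 0.233280

0.2333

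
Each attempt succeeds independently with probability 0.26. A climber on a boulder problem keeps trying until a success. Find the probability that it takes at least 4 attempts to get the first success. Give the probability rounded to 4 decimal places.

0.4052

Y = number of attempts to the first success; geometric, p = 0.26.
P(Y > 3) = P(first 3 all fail) = (1−p)^3 = 0.405224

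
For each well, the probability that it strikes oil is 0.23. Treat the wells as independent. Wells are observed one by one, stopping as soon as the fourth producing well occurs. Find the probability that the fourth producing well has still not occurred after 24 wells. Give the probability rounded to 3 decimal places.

0.164

Needing more than 24 wells ⇔ fewer than 4 successes in the first 24. With X ~ Binomial(24, 0.23), P(Y > 24) = P(X ≤ 3).
  k=0: C(24,0)·0.23^0·0.77^24 = 0.00189
  k=1: C(24,1)·0.23^1·0.77^23 = 0.01353
  k=2: C(24,2)·0.23^2·0.77^22 = 0.04647
  k=3: C(24,3)·0.23^3·0.77^21 = 0.10179
P(X ≤ 3) = 0.16367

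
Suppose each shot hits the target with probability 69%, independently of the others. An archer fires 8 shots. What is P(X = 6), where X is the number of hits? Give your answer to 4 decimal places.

0.2904

X ~ Binomial(n=8, p=0.69).
P(X=6) = C(8,6) · p^6 · (1−p)^2
= 28 · 0.10792 · 0.0961 = 0.290386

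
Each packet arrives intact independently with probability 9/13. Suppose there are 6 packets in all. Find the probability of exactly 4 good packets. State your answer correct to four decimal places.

0.3262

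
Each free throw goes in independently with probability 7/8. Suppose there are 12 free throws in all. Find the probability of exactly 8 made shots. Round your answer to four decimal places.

0.0415

X ~ Binomial(n=12, p=0.875).
P(X=8) = C(12,8) · p^8 · (1−p)^4
= 495 · 0.34361 · 0.00024414 = 0.041525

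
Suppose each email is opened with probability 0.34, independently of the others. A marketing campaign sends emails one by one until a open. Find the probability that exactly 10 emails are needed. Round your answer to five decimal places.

0.00808

Geometric (trials to first success), p = 0.34.
P(Y = 10) = (1−p)^9 · p = 0.023763 · 0.34 = 0.0080793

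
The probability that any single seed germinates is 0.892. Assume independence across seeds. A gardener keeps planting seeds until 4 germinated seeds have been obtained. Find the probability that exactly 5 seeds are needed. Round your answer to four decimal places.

0.2735

Y = trial on which the fourth success occurs; negative binomial, r=4, p=0.892.
P(Y=5) = C(4,3) · p^4 · (1−p)^1
= 4 · 0.63308 · 0.108 = 0.273491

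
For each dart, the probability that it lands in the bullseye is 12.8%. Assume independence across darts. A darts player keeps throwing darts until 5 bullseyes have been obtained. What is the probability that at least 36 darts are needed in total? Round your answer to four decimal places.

0.5297

Needing more than 35 darts ⇔ fewer than 5 successes in the first 35. With X ~ Binomial(35, 0.128), P(Y > 35) = P(X ≤ 4).
  k=0: C(35,0)·0.128^0·0.872^35 = 0.008281
  k=1: C(35,1)·0.128^1·0.872^34 = 0.042544
  k=2: C(35,2)·0.128^2·0.872^33 = 0.106165
  k=3: C(35,3)·0.128^3·0.872^32 = 0.171422
  k=4: C(35,4)·0.128^4·0.872^31 = 0.201303
P(X ≤ 4) = 0.529715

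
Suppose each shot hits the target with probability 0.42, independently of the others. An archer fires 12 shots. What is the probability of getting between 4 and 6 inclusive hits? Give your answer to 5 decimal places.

0.61888

X ~ Binomial(12, 0.42); P(4 ≤ X ≤ 6) = Σ C(12,k) p^k (1−p)^(12−k) over k:
  k=4: C(12,4)·0.42^4·0.58^8 = 0.1972542
  k=5: C(12,5)·0.42^5·0.58^7 = 0.2285428
  k=6: C(12,6)·0.42^6·0.58^6 = 0.1930793
Total = 0.6188763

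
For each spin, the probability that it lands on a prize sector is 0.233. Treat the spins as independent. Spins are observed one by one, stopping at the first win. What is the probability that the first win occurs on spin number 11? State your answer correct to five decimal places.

0.01642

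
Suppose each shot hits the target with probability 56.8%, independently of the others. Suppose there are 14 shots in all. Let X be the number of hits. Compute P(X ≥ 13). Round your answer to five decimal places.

0.00424

X ~ Binomial(14, 0.568); P(X ≥ 13) = Σ C(14,k) p^k (1−p)^(14−k) over k:
  k=13: C(14,13)·0.568^13·0.432^1 = 0.0038738
  k=14: C(14,14)·0.568^14·0.432^0 = 0.0003638
Total = 0.0042376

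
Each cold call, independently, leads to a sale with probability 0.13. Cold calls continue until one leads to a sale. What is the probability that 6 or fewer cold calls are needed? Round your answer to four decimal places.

0.5664

Y = number of cold calls to the first success; geometric, p = 0.13.
P(Y ≤ 6) = 1 − (1−p)^6 = 1 − 0.433626 = 0.566374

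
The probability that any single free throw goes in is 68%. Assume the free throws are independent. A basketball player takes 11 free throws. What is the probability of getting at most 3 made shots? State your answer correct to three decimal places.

X ~ Binomial(11, 0.68); P(X ≤ 3) = Σ C(11,k) p^k (1−p)^(11−k) over k:
  k=0: C(11,0)·0.68^0·0.32^11 = 0.00000
  k=1: C(11,1)·0.68^1·0.32^10 = 0.00008
  k=2: C(11,2)·0.68^2·0.32^9 = 0.00089
  k=3: C(11,3)·0.68^3·0.32^8 = 0.00570
Total = 0.00669

0.007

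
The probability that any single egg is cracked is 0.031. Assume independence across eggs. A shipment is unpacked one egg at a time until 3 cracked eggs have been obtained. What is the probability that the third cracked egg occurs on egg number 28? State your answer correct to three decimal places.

Y = trial on which the third success occurs; negative binomial, r=3, p=0.031.
P(Y=28) = C(27,2) · p^3 · (1−p)^25
= 351 · 2.9791e-05 · 0.45509 = 0.00476

0.005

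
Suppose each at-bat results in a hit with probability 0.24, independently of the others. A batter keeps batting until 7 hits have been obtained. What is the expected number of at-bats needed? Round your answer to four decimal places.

29.1667

Y = total at-bats until the seventh success; negative binomial with r=7, p=0.24.
E[Y] = r / p = 7 / 0.24 = 29.166667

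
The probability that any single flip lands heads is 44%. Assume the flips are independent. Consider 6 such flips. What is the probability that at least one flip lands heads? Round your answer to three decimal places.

P(at least one) = 1 − P(none) = 1 − (1 − 0.44)^6
= 1 − 0.03084 = 0.96916

0.969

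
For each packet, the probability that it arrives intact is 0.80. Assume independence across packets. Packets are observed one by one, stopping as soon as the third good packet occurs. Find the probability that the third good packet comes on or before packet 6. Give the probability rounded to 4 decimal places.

0.9830

Finishing within 6 packets ⇔ at least 3 successes in the first 6. With X ~ Binomial(6, 0.80), P(Y ≤ 6) = 1 − P(X ≤ 2).
  k=0: C(6,0)·0.80^0·0.20^6 = 0.000064
  k=1: C(6,1)·0.80^1·0.20^5 = 0.001536
  k=2: C(6,2)·0.80^2·0.20^4 = 0.015360
1 − 0.016960 = 0.983040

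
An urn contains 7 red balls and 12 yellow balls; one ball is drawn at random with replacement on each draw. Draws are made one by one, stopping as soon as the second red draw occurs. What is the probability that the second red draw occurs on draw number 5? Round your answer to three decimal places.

0.137

Y = trial on which the second success occurs; negative binomial, r=2, p=0.368421.
P(Y=5) = C(4,1) · p^2 · (1−p)^3
= 4 · 0.13573 · 0.25193 = 0.13678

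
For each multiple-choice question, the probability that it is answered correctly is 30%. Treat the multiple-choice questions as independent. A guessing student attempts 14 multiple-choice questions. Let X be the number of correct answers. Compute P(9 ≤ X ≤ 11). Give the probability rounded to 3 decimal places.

X ~ Binomial(14, 0.30); P(9 ≤ X ≤ 11) = Σ C(14,k) p^k (1−p)^(14−k) over k:
  k=9: C(14,9)·0.30^9·0.70^5 = 0.00662
  k=10: C(14,10)·0.30^10·0.70^4 = 0.00142
  k=11: C(14,11)·0.30^11·0.70^3 = 0.00022
Total = 0.00826

0.008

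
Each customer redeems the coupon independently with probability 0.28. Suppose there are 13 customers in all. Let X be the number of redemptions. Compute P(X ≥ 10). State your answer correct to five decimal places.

X ~ Binomial(13, 0.28); P(X ≥ 10) = Σ C(13,k) p^k (1−p)^(13−k) over k:
  k=10: C(13,10)·0.28^10·0.72^3 = 0.0003162
  k=11: C(13,11)·0.28^11·0.72^2 = 0.0000335
  k=12: C(13,12)·0.28^12·0.72^1 = 0.0000022
  k=13: C(13,13)·0.28^13·0.72^0 = 0.0000001
Total = 0.0003520

0.00035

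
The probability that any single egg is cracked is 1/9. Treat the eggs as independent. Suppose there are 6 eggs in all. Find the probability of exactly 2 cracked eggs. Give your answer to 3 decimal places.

0.116

X ~ Binomial(n=6, p=0.111111).
P(X=2) = C(6,2) · p^2 · (1−p)^4
= 15 · 0.012346 · 0.6243 = 0.11561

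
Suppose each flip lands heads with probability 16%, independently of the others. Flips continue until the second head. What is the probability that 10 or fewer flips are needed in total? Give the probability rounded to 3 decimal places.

Finishing within 10 flips ⇔ at least 2 successes in the first 10. With X ~ Binomial(10, 0.16), P(Y ≤ 10) = 1 − P(X ≤ 1).
  k=0: C(10,0)·0.16^0·0.84^10 = 0.17490
  k=1: C(10,1)·0.16^1·0.84^9 = 0.33315
1 − 0.50805 = 0.49195

0.492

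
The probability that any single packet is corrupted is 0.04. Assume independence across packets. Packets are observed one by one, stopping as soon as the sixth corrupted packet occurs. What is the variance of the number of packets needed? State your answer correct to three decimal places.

3600.000

Y = total packets until the sixth success; negative binomial with r=6, p=0.04.
Var(Y) = r(1−p)/p² = 6·0.96 / 0.04² = 3600.00000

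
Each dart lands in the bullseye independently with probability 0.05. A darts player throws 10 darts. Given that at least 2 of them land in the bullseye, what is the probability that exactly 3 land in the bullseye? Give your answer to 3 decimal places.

0.122

X ~ Binomial(10, 0.05). Want P(X=3 | X≥2) = P(X=3) / P(X≥2).
P(X=3) = C(10,3)·0.05^3·0.95^7 = 0.01048
P(X≥2) = 1 − 0.59874 − 0.31512 = 0.08614
Ratio = 0.01048 / 0.08614 = 0.12161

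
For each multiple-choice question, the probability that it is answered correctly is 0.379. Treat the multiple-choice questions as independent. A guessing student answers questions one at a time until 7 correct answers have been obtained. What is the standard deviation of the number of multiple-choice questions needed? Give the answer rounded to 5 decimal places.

Y = total multiple-choice questions until the seventh success; negative binomial with r=7, p=0.379.
SD(Y) = √[r(1−p)/p²] = √(30.2629472) = 5.5011769

5.50118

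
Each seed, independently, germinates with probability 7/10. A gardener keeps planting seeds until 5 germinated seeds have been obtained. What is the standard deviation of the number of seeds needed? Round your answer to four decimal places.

Y = total seeds until the fifth success; negative binomial with r=5, p=0.70.
SD(Y) = √[r(1−p)/p²] = √(3.061224) = 1.749636

1.7496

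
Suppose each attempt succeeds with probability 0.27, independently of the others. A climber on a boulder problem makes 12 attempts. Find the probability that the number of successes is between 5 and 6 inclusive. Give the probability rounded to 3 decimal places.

X ~ Binomial(12, 0.27); P(5 ≤ X ≤ 6) = Σ C(12,k) p^k (1−p)^(12−k) over k:
  k=5: C(12,5)·0.27^5·0.73^7 = 0.12555
  k=6: C(12,6)·0.27^6·0.73^6 = 0.05417
Total = 0.17972

0.180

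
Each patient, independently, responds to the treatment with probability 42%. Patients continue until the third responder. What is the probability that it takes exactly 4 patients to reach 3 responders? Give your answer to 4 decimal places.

0.1289

Y = trial on which the third success occurs; negative binomial, r=3, p=0.42.
P(Y=4) = C(3,2) · p^3 · (1−p)^1
= 3 · 0.074088 · 0.58 = 0.128913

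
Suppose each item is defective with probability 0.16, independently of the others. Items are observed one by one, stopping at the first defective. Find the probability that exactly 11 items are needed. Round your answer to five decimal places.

Geometric (trials to first success), p = 0.16.
P(Y = 11) = (1−p)^10 · p = 0.1749 · 0.16 = 0.0279842

0.02798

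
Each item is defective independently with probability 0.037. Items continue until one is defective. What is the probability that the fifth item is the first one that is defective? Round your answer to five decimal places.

Geometric (trials to first success), p = 0.037.
P(Y = 5) = (1−p)^4 · p = 0.86001 · 0.037 = 0.0318205

0.03182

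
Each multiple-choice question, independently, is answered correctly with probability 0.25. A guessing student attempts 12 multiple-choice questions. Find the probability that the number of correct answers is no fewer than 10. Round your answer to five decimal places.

0.00004

X ~ Binomial(12, 0.25); P(X ≥ 10) = Σ C(12,k) p^k (1−p)^(12−k) over k:
  k=10: C(12,10)·0.25^10·0.75^2 = 0.0000354
  k=11: C(12,11)·0.25^11·0.75^1 = 0.0000021
  k=12: C(12,12)·0.25^12·0.75^0 = 0.0000001
Total = 0.0000376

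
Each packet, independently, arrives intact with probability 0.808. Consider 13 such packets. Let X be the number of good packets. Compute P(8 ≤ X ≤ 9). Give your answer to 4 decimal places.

X ~ Binomial(13, 0.808); P(8 ≤ X ≤ 9) = Σ C(13,k) p^k (1−p)^(13−k) over k:
  k=8: C(13,8)·0.808^8·0.192^5 = 0.061006
  k=9: C(13,9)·0.808^9·0.192^4 = 0.142631
Total = 0.203637

0.2036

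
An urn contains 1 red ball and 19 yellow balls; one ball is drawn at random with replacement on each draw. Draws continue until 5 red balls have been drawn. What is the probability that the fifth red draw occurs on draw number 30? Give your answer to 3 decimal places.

Y = trial on which the fifth success occurs; negative binomial, r=5, p=0.05.
P(Y=30) = C(29,4) · p^5 · (1−p)^25
= 23751 · 3.125e-07 · 0.27739 = 0.00206

0.002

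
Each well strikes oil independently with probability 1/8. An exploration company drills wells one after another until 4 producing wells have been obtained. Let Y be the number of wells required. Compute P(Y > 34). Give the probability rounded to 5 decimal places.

0.37090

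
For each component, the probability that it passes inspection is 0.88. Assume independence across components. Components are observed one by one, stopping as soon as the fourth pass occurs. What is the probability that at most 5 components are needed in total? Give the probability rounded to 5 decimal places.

Finishing within 5 components ⇔ at least 4 successes in the first 5. With X ~ Binomial(5, 0.88), P(Y ≤ 5) = 1 − P(X ≤ 3).
  k=0: C(5,0)·0.88^0·0.12^5 = 0.0000249
  k=1: C(5,1)·0.88^1·0.12^4 = 0.0009124
  k=2: C(5,2)·0.88^2·0.12^3 = 0.0133816
  k=3: C(5,3)·0.88^3·0.12^2 = 0.0981320
1 − 0.1124509 = 0.8875491

0.88755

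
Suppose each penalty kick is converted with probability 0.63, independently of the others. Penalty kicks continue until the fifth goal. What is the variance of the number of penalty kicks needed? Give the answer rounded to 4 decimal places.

Y = total penalty kicks until the fifth success; negative binomial with r=5, p=0.63.
Var(Y) = r(1−p)/p² = 5·0.37 / 0.63² = 4.661124

4.6611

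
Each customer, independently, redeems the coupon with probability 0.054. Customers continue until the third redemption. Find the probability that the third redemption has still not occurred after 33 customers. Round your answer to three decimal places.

0.737

Needing more than 33 customers ⇔ fewer than 3 successes in the first 33. With X ~ Binomial(33, 0.054), P(Y > 33) = P(X ≤ 2).
  k=0: C(33,0)·0.054^0·0.946^33 = 0.16011
  k=1: C(33,1)·0.054^1·0.946^32 = 0.30159
  k=2: C(33,2)·0.054^2·0.946^31 = 0.27545
P(X ≤ 2) = 0.73715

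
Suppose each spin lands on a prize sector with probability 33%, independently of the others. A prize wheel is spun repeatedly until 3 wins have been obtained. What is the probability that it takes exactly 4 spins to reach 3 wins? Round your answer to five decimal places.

Y = trial on which the third success occurs; negative binomial, r=3, p=0.33.
P(Y=4) = C(3,2) · p^3 · (1−p)^1
= 3 · 0.035937 · 0.67 = 0.0722334

0.07223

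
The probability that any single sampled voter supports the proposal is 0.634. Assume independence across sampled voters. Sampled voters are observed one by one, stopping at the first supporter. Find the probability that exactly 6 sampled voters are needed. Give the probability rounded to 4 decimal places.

0.0042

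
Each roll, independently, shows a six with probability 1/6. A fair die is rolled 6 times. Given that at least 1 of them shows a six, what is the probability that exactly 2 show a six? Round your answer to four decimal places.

X ~ Binomial(6, 0.166667). Want P(X=2 | X≥1) = P(X=2) / P(X≥1).
P(X=2) = C(6,2)·0.166667^2·0.833333^4 = 0.200939
P(X≥1) = 1 − 0.334898 = 0.665102
Ratio = 0.200939 / 0.665102 = 0.302117

0.3021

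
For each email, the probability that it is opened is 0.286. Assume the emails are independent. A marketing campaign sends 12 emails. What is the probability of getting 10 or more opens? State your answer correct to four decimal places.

X ~ Binomial(12, 0.286); P(X ≥ 10) = Σ C(12,k) p^k (1−p)^(12−k) over k:
  k=10: C(12,10)·0.286^10·0.714^2 = 0.000123
  k=11: C(12,11)·0.286^11·0.714^1 = 0.000009
  k=12: C(12,12)·0.286^12·0.714^0 = 0.000000
Total = 0.000132

0.0001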